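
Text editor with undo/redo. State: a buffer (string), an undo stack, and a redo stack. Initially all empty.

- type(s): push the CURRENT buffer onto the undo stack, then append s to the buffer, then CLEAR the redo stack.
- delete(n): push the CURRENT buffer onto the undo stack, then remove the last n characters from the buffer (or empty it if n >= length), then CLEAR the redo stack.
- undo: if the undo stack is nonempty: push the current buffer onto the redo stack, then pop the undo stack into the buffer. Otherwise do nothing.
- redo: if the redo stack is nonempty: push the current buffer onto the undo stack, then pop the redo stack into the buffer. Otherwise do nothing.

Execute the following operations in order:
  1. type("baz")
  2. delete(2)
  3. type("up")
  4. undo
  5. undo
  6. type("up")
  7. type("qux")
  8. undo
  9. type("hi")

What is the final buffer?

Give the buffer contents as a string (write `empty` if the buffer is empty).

After op 1 (type): buf='baz' undo_depth=1 redo_depth=0
After op 2 (delete): buf='b' undo_depth=2 redo_depth=0
After op 3 (type): buf='bup' undo_depth=3 redo_depth=0
After op 4 (undo): buf='b' undo_depth=2 redo_depth=1
After op 5 (undo): buf='baz' undo_depth=1 redo_depth=2
After op 6 (type): buf='bazup' undo_depth=2 redo_depth=0
After op 7 (type): buf='bazupqux' undo_depth=3 redo_depth=0
After op 8 (undo): buf='bazup' undo_depth=2 redo_depth=1
After op 9 (type): buf='bazuphi' undo_depth=3 redo_depth=0

Answer: bazuphi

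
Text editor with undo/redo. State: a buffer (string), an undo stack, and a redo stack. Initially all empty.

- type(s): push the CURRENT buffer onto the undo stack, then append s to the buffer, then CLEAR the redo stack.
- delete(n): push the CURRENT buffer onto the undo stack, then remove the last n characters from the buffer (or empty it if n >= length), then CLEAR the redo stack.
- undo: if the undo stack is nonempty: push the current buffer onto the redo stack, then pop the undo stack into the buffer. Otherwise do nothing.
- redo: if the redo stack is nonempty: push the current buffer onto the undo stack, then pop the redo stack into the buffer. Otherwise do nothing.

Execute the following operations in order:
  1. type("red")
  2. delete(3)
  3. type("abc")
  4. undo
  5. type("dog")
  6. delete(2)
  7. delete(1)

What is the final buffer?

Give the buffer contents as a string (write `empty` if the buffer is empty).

Answer: empty

Derivation:
After op 1 (type): buf='red' undo_depth=1 redo_depth=0
After op 2 (delete): buf='(empty)' undo_depth=2 redo_depth=0
After op 3 (type): buf='abc' undo_depth=3 redo_depth=0
After op 4 (undo): buf='(empty)' undo_depth=2 redo_depth=1
After op 5 (type): buf='dog' undo_depth=3 redo_depth=0
After op 6 (delete): buf='d' undo_depth=4 redo_depth=0
After op 7 (delete): buf='(empty)' undo_depth=5 redo_depth=0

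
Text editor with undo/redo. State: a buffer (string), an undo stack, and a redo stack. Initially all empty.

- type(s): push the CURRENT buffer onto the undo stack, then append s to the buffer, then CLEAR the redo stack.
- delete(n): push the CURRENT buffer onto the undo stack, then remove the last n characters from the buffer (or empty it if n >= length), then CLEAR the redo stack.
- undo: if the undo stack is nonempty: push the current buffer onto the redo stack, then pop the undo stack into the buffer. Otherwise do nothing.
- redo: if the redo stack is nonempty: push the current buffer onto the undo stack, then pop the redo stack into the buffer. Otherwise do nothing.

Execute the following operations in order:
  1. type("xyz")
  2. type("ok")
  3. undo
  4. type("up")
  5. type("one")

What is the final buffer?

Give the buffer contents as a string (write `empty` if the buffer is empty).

Answer: xyzupone

Derivation:
After op 1 (type): buf='xyz' undo_depth=1 redo_depth=0
After op 2 (type): buf='xyzok' undo_depth=2 redo_depth=0
After op 3 (undo): buf='xyz' undo_depth=1 redo_depth=1
After op 4 (type): buf='xyzup' undo_depth=2 redo_depth=0
After op 5 (type): buf='xyzupone' undo_depth=3 redo_depth=0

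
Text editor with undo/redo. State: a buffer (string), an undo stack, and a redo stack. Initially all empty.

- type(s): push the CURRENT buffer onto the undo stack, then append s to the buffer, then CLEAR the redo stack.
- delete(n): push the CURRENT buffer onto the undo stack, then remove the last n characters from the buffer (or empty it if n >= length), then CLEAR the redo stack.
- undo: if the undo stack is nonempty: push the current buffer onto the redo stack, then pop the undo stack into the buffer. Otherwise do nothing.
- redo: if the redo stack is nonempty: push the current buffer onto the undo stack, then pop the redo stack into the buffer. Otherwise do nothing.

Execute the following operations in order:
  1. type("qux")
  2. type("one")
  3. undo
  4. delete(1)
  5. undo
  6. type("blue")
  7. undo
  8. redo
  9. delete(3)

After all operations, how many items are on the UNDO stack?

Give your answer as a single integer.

Answer: 3

Derivation:
After op 1 (type): buf='qux' undo_depth=1 redo_depth=0
After op 2 (type): buf='quxone' undo_depth=2 redo_depth=0
After op 3 (undo): buf='qux' undo_depth=1 redo_depth=1
After op 4 (delete): buf='qu' undo_depth=2 redo_depth=0
After op 5 (undo): buf='qux' undo_depth=1 redo_depth=1
After op 6 (type): buf='quxblue' undo_depth=2 redo_depth=0
After op 7 (undo): buf='qux' undo_depth=1 redo_depth=1
After op 8 (redo): buf='quxblue' undo_depth=2 redo_depth=0
After op 9 (delete): buf='quxb' undo_depth=3 redo_depth=0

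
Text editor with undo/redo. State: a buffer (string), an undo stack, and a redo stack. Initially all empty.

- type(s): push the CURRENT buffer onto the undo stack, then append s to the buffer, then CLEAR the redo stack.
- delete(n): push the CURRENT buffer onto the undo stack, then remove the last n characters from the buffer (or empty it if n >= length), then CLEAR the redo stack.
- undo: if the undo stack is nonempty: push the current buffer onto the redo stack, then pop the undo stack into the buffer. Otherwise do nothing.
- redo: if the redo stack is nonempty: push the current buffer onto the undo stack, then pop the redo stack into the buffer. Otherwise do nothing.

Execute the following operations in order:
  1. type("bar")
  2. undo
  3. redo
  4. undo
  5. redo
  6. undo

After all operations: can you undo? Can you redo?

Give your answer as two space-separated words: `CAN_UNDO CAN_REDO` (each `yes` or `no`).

Answer: no yes

Derivation:
After op 1 (type): buf='bar' undo_depth=1 redo_depth=0
After op 2 (undo): buf='(empty)' undo_depth=0 redo_depth=1
After op 3 (redo): buf='bar' undo_depth=1 redo_depth=0
After op 4 (undo): buf='(empty)' undo_depth=0 redo_depth=1
After op 5 (redo): buf='bar' undo_depth=1 redo_depth=0
After op 6 (undo): buf='(empty)' undo_depth=0 redo_depth=1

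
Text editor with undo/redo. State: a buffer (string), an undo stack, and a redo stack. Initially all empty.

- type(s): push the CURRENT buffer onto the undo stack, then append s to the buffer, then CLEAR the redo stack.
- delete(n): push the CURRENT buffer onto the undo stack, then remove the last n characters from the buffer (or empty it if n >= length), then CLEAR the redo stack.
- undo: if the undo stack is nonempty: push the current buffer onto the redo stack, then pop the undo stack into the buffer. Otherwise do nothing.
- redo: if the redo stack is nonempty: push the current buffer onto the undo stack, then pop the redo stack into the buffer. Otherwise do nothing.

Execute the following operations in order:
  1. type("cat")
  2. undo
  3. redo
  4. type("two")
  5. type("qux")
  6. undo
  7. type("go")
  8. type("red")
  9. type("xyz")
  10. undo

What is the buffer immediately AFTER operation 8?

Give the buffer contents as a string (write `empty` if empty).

After op 1 (type): buf='cat' undo_depth=1 redo_depth=0
After op 2 (undo): buf='(empty)' undo_depth=0 redo_depth=1
After op 3 (redo): buf='cat' undo_depth=1 redo_depth=0
After op 4 (type): buf='cattwo' undo_depth=2 redo_depth=0
After op 5 (type): buf='cattwoqux' undo_depth=3 redo_depth=0
After op 6 (undo): buf='cattwo' undo_depth=2 redo_depth=1
After op 7 (type): buf='cattwogo' undo_depth=3 redo_depth=0
After op 8 (type): buf='cattwogored' undo_depth=4 redo_depth=0

Answer: cattwogored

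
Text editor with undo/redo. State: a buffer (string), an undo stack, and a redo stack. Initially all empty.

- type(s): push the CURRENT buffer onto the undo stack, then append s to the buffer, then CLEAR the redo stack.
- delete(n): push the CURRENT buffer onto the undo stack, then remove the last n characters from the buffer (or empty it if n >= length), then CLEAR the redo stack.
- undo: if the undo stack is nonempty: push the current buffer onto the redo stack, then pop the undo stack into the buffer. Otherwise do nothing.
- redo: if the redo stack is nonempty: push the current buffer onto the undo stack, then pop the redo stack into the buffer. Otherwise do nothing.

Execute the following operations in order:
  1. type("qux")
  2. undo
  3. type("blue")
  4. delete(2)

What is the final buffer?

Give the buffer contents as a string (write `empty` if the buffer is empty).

After op 1 (type): buf='qux' undo_depth=1 redo_depth=0
After op 2 (undo): buf='(empty)' undo_depth=0 redo_depth=1
After op 3 (type): buf='blue' undo_depth=1 redo_depth=0
After op 4 (delete): buf='bl' undo_depth=2 redo_depth=0

Answer: bl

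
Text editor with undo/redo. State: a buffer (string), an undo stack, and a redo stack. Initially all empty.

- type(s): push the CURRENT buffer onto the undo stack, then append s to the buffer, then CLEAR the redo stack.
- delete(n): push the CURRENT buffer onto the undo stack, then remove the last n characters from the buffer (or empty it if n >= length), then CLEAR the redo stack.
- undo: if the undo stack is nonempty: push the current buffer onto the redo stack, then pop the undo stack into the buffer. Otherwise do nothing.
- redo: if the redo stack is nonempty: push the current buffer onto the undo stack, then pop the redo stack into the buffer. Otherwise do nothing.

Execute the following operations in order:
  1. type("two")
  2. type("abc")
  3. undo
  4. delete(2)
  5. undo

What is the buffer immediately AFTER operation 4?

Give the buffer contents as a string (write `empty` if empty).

After op 1 (type): buf='two' undo_depth=1 redo_depth=0
After op 2 (type): buf='twoabc' undo_depth=2 redo_depth=0
After op 3 (undo): buf='two' undo_depth=1 redo_depth=1
After op 4 (delete): buf='t' undo_depth=2 redo_depth=0

Answer: t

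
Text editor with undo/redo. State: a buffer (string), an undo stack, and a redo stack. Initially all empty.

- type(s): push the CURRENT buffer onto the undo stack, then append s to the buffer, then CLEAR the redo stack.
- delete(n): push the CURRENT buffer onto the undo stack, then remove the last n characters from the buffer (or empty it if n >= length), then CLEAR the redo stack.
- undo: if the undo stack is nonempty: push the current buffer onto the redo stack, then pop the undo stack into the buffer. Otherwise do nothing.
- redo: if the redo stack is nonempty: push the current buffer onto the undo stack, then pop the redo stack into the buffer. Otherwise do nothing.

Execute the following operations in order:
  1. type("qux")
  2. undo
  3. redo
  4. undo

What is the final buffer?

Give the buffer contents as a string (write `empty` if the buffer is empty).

Answer: empty

Derivation:
After op 1 (type): buf='qux' undo_depth=1 redo_depth=0
After op 2 (undo): buf='(empty)' undo_depth=0 redo_depth=1
After op 3 (redo): buf='qux' undo_depth=1 redo_depth=0
After op 4 (undo): buf='(empty)' undo_depth=0 redo_depth=1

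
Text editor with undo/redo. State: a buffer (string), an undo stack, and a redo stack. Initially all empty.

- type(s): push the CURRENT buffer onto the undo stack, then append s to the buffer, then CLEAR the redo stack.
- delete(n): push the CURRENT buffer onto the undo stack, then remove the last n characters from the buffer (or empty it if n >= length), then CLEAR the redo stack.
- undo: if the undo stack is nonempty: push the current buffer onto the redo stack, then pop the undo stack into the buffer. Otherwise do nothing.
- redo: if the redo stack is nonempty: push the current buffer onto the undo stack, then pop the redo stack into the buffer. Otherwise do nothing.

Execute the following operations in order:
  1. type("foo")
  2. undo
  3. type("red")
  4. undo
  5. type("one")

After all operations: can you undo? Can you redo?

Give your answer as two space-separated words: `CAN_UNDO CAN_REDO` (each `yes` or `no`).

After op 1 (type): buf='foo' undo_depth=1 redo_depth=0
After op 2 (undo): buf='(empty)' undo_depth=0 redo_depth=1
After op 3 (type): buf='red' undo_depth=1 redo_depth=0
After op 4 (undo): buf='(empty)' undo_depth=0 redo_depth=1
After op 5 (type): buf='one' undo_depth=1 redo_depth=0

Answer: yes no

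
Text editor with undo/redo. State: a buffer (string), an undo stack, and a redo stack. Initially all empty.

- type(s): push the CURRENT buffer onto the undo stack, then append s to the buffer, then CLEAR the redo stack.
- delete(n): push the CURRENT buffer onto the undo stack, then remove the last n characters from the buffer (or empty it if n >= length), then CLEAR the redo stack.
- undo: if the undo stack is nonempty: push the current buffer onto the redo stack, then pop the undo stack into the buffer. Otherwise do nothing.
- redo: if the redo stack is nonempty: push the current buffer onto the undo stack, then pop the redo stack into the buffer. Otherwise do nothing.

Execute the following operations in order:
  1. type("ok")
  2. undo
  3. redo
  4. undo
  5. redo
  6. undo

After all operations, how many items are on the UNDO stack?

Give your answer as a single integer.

Answer: 0

Derivation:
After op 1 (type): buf='ok' undo_depth=1 redo_depth=0
After op 2 (undo): buf='(empty)' undo_depth=0 redo_depth=1
After op 3 (redo): buf='ok' undo_depth=1 redo_depth=0
After op 4 (undo): buf='(empty)' undo_depth=0 redo_depth=1
After op 5 (redo): buf='ok' undo_depth=1 redo_depth=0
After op 6 (undo): buf='(empty)' undo_depth=0 redo_depth=1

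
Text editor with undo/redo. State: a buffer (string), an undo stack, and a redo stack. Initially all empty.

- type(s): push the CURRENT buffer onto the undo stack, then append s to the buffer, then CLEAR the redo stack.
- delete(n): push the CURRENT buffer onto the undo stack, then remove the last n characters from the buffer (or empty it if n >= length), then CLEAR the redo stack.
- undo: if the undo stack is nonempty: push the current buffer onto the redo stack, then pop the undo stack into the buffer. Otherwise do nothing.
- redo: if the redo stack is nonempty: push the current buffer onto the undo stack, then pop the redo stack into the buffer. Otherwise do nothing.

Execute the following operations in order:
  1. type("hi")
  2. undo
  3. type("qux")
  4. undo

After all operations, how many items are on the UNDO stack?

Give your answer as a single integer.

Answer: 0

Derivation:
After op 1 (type): buf='hi' undo_depth=1 redo_depth=0
After op 2 (undo): buf='(empty)' undo_depth=0 redo_depth=1
After op 3 (type): buf='qux' undo_depth=1 redo_depth=0
After op 4 (undo): buf='(empty)' undo_depth=0 redo_depth=1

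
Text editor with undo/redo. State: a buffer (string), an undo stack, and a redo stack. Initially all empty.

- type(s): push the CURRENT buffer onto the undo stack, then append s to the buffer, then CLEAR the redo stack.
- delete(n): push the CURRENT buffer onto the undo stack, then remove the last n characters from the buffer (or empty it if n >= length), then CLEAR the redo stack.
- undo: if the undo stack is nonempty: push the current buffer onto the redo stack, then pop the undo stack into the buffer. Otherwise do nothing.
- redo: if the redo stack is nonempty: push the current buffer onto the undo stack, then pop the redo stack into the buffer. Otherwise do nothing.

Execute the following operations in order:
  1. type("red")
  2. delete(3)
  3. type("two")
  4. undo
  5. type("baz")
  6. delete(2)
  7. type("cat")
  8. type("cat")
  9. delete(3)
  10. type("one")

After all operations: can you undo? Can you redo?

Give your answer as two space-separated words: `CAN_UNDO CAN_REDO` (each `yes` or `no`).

Answer: yes no

Derivation:
After op 1 (type): buf='red' undo_depth=1 redo_depth=0
After op 2 (delete): buf='(empty)' undo_depth=2 redo_depth=0
After op 3 (type): buf='two' undo_depth=3 redo_depth=0
After op 4 (undo): buf='(empty)' undo_depth=2 redo_depth=1
After op 5 (type): buf='baz' undo_depth=3 redo_depth=0
After op 6 (delete): buf='b' undo_depth=4 redo_depth=0
After op 7 (type): buf='bcat' undo_depth=5 redo_depth=0
After op 8 (type): buf='bcatcat' undo_depth=6 redo_depth=0
After op 9 (delete): buf='bcat' undo_depth=7 redo_depth=0
After op 10 (type): buf='bcatone' undo_depth=8 redo_depth=0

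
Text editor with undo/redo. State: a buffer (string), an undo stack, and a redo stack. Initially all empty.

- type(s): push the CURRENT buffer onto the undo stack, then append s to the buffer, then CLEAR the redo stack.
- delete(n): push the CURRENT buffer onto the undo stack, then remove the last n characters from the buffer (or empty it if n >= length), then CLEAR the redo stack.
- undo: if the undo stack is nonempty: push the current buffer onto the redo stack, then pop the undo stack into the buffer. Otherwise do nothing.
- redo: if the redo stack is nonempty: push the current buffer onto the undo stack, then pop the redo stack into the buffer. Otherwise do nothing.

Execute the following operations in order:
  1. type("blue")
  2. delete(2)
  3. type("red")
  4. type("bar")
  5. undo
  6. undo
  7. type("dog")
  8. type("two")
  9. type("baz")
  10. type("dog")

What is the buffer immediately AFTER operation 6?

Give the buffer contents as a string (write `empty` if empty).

After op 1 (type): buf='blue' undo_depth=1 redo_depth=0
After op 2 (delete): buf='bl' undo_depth=2 redo_depth=0
After op 3 (type): buf='blred' undo_depth=3 redo_depth=0
After op 4 (type): buf='blredbar' undo_depth=4 redo_depth=0
After op 5 (undo): buf='blred' undo_depth=3 redo_depth=1
After op 6 (undo): buf='bl' undo_depth=2 redo_depth=2

Answer: bl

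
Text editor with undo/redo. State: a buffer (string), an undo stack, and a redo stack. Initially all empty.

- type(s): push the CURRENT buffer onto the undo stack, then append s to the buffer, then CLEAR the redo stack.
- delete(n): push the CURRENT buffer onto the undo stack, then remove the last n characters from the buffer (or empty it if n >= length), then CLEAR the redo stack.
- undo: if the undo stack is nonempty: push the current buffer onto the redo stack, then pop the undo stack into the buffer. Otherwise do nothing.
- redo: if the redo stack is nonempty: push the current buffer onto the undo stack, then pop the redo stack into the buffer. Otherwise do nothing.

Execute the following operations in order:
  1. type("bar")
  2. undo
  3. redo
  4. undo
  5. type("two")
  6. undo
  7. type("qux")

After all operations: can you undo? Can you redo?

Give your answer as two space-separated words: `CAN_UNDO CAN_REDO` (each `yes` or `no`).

Answer: yes no

Derivation:
After op 1 (type): buf='bar' undo_depth=1 redo_depth=0
After op 2 (undo): buf='(empty)' undo_depth=0 redo_depth=1
After op 3 (redo): buf='bar' undo_depth=1 redo_depth=0
After op 4 (undo): buf='(empty)' undo_depth=0 redo_depth=1
After op 5 (type): buf='two' undo_depth=1 redo_depth=0
After op 6 (undo): buf='(empty)' undo_depth=0 redo_depth=1
After op 7 (type): buf='qux' undo_depth=1 redo_depth=0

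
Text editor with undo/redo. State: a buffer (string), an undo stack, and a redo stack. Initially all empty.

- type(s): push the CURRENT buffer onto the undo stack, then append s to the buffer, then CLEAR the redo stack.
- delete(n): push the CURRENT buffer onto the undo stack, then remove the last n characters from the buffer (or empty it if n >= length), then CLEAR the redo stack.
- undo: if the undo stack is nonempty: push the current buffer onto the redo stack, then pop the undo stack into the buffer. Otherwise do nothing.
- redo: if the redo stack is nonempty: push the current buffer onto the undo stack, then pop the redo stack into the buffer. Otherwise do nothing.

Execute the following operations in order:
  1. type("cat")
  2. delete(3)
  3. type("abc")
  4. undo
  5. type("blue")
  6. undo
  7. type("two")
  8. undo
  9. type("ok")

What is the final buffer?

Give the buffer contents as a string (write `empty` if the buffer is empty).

Answer: ok

Derivation:
After op 1 (type): buf='cat' undo_depth=1 redo_depth=0
After op 2 (delete): buf='(empty)' undo_depth=2 redo_depth=0
After op 3 (type): buf='abc' undo_depth=3 redo_depth=0
After op 4 (undo): buf='(empty)' undo_depth=2 redo_depth=1
After op 5 (type): buf='blue' undo_depth=3 redo_depth=0
After op 6 (undo): buf='(empty)' undo_depth=2 redo_depth=1
After op 7 (type): buf='two' undo_depth=3 redo_depth=0
After op 8 (undo): buf='(empty)' undo_depth=2 redo_depth=1
After op 9 (type): buf='ok' undo_depth=3 redo_depth=0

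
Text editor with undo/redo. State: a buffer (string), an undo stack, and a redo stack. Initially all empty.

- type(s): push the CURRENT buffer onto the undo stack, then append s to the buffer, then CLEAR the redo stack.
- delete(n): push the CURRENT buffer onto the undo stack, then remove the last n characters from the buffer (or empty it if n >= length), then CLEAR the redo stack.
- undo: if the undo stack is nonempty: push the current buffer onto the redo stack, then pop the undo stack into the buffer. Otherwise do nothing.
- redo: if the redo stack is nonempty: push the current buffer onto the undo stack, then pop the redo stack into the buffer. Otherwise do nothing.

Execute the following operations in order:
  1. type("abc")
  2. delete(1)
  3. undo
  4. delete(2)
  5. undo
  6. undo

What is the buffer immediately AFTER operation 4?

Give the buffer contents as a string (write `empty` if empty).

After op 1 (type): buf='abc' undo_depth=1 redo_depth=0
After op 2 (delete): buf='ab' undo_depth=2 redo_depth=0
After op 3 (undo): buf='abc' undo_depth=1 redo_depth=1
After op 4 (delete): buf='a' undo_depth=2 redo_depth=0

Answer: a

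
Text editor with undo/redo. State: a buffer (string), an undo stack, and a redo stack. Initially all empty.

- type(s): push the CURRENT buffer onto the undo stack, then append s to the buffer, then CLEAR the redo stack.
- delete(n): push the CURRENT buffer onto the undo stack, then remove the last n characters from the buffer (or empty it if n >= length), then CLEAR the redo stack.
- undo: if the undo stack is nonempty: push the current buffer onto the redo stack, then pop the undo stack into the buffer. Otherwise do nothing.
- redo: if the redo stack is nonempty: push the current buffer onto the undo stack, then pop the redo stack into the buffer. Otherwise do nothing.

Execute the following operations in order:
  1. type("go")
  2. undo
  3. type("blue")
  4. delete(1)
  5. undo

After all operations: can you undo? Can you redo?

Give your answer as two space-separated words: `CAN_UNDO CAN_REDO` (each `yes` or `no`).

After op 1 (type): buf='go' undo_depth=1 redo_depth=0
After op 2 (undo): buf='(empty)' undo_depth=0 redo_depth=1
After op 3 (type): buf='blue' undo_depth=1 redo_depth=0
After op 4 (delete): buf='blu' undo_depth=2 redo_depth=0
After op 5 (undo): buf='blue' undo_depth=1 redo_depth=1

Answer: yes yes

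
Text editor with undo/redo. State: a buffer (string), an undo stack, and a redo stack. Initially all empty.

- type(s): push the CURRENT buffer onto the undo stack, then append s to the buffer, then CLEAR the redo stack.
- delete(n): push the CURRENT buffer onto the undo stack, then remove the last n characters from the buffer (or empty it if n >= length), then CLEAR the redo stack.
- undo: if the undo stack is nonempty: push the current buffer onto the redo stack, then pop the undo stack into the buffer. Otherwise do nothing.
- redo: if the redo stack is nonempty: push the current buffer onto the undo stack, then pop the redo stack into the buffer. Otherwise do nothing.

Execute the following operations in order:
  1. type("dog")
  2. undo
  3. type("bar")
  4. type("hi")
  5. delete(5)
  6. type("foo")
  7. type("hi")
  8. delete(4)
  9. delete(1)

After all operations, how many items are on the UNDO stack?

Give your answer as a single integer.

Answer: 7

Derivation:
After op 1 (type): buf='dog' undo_depth=1 redo_depth=0
After op 2 (undo): buf='(empty)' undo_depth=0 redo_depth=1
After op 3 (type): buf='bar' undo_depth=1 redo_depth=0
After op 4 (type): buf='barhi' undo_depth=2 redo_depth=0
After op 5 (delete): buf='(empty)' undo_depth=3 redo_depth=0
After op 6 (type): buf='foo' undo_depth=4 redo_depth=0
After op 7 (type): buf='foohi' undo_depth=5 redo_depth=0
After op 8 (delete): buf='f' undo_depth=6 redo_depth=0
After op 9 (delete): buf='(empty)' undo_depth=7 redo_depth=0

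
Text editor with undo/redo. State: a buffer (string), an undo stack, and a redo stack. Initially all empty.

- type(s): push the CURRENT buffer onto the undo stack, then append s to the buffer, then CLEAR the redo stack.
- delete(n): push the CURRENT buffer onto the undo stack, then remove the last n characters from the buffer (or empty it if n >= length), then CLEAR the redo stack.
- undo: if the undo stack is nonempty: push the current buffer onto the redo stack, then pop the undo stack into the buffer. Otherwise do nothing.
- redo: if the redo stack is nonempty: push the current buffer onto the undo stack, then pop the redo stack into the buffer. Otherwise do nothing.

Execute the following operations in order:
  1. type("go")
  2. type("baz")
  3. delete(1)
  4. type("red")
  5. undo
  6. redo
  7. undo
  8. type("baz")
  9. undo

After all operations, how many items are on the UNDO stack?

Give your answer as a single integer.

After op 1 (type): buf='go' undo_depth=1 redo_depth=0
After op 2 (type): buf='gobaz' undo_depth=2 redo_depth=0
After op 3 (delete): buf='goba' undo_depth=3 redo_depth=0
After op 4 (type): buf='gobared' undo_depth=4 redo_depth=0
After op 5 (undo): buf='goba' undo_depth=3 redo_depth=1
After op 6 (redo): buf='gobared' undo_depth=4 redo_depth=0
After op 7 (undo): buf='goba' undo_depth=3 redo_depth=1
After op 8 (type): buf='gobabaz' undo_depth=4 redo_depth=0
After op 9 (undo): buf='goba' undo_depth=3 redo_depth=1

Answer: 3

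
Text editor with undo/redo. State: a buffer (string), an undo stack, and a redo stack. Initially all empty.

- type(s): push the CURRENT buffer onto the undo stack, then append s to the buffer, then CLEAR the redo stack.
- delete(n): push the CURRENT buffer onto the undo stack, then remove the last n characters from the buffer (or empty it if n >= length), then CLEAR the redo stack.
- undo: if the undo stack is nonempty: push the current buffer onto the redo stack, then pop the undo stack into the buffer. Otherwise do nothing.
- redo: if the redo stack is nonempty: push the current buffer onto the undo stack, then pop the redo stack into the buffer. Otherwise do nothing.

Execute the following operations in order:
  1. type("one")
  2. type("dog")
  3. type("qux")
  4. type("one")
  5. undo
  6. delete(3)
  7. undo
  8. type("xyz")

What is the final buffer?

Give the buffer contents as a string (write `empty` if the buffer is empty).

After op 1 (type): buf='one' undo_depth=1 redo_depth=0
After op 2 (type): buf='onedog' undo_depth=2 redo_depth=0
After op 3 (type): buf='onedogqux' undo_depth=3 redo_depth=0
After op 4 (type): buf='onedogquxone' undo_depth=4 redo_depth=0
After op 5 (undo): buf='onedogqux' undo_depth=3 redo_depth=1
After op 6 (delete): buf='onedog' undo_depth=4 redo_depth=0
After op 7 (undo): buf='onedogqux' undo_depth=3 redo_depth=1
After op 8 (type): buf='onedogquxxyz' undo_depth=4 redo_depth=0

Answer: onedogquxxyz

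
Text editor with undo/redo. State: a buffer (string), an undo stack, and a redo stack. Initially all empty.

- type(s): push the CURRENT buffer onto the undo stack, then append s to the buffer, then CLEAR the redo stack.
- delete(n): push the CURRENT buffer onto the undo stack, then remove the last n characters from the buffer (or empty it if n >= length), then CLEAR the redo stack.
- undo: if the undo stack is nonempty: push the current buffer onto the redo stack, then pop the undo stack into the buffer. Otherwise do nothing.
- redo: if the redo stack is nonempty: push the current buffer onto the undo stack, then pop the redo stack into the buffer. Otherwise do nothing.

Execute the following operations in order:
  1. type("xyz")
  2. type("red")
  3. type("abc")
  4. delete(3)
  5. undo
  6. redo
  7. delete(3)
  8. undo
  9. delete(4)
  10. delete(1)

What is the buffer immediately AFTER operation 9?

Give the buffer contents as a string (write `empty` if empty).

After op 1 (type): buf='xyz' undo_depth=1 redo_depth=0
After op 2 (type): buf='xyzred' undo_depth=2 redo_depth=0
After op 3 (type): buf='xyzredabc' undo_depth=3 redo_depth=0
After op 4 (delete): buf='xyzred' undo_depth=4 redo_depth=0
After op 5 (undo): buf='xyzredabc' undo_depth=3 redo_depth=1
After op 6 (redo): buf='xyzred' undo_depth=4 redo_depth=0
After op 7 (delete): buf='xyz' undo_depth=5 redo_depth=0
After op 8 (undo): buf='xyzred' undo_depth=4 redo_depth=1
After op 9 (delete): buf='xy' undo_depth=5 redo_depth=0

Answer: xy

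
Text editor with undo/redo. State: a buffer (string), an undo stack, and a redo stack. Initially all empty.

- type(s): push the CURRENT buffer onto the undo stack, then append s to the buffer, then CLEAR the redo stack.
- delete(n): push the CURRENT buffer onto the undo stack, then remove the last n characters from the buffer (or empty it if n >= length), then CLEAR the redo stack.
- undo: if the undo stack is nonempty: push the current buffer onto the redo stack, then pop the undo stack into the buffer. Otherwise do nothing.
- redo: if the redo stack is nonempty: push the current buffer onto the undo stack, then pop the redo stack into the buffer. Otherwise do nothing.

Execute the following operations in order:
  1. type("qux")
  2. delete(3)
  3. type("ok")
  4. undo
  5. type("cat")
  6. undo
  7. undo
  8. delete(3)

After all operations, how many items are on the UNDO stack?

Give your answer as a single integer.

Answer: 2

Derivation:
After op 1 (type): buf='qux' undo_depth=1 redo_depth=0
After op 2 (delete): buf='(empty)' undo_depth=2 redo_depth=0
After op 3 (type): buf='ok' undo_depth=3 redo_depth=0
After op 4 (undo): buf='(empty)' undo_depth=2 redo_depth=1
After op 5 (type): buf='cat' undo_depth=3 redo_depth=0
After op 6 (undo): buf='(empty)' undo_depth=2 redo_depth=1
After op 7 (undo): buf='qux' undo_depth=1 redo_depth=2
After op 8 (delete): buf='(empty)' undo_depth=2 redo_depth=0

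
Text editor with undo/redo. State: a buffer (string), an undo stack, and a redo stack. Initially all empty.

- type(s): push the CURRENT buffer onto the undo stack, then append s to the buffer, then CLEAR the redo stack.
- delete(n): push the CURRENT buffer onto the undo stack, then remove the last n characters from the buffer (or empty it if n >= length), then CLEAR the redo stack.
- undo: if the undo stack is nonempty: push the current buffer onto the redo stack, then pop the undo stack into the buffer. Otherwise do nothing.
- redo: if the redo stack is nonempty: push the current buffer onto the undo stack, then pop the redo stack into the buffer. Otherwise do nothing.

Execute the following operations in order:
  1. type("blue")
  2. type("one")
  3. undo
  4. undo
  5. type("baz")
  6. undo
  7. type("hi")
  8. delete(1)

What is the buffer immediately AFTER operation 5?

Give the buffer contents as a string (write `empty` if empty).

Answer: baz

Derivation:
After op 1 (type): buf='blue' undo_depth=1 redo_depth=0
After op 2 (type): buf='blueone' undo_depth=2 redo_depth=0
After op 3 (undo): buf='blue' undo_depth=1 redo_depth=1
After op 4 (undo): buf='(empty)' undo_depth=0 redo_depth=2
After op 5 (type): buf='baz' undo_depth=1 redo_depth=0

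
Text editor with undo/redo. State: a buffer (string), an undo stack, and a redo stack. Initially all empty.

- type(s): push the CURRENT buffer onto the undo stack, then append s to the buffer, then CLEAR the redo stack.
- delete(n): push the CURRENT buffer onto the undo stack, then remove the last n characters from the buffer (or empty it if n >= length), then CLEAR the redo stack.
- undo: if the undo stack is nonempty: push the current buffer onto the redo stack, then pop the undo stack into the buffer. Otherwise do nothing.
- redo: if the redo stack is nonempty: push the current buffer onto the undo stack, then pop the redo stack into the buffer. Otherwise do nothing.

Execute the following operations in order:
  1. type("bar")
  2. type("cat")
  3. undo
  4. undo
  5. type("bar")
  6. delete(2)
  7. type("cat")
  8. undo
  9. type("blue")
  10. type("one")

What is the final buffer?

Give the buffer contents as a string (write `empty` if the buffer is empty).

After op 1 (type): buf='bar' undo_depth=1 redo_depth=0
After op 2 (type): buf='barcat' undo_depth=2 redo_depth=0
After op 3 (undo): buf='bar' undo_depth=1 redo_depth=1
After op 4 (undo): buf='(empty)' undo_depth=0 redo_depth=2
After op 5 (type): buf='bar' undo_depth=1 redo_depth=0
After op 6 (delete): buf='b' undo_depth=2 redo_depth=0
After op 7 (type): buf='bcat' undo_depth=3 redo_depth=0
After op 8 (undo): buf='b' undo_depth=2 redo_depth=1
After op 9 (type): buf='bblue' undo_depth=3 redo_depth=0
After op 10 (type): buf='bblueone' undo_depth=4 redo_depth=0

Answer: bblueone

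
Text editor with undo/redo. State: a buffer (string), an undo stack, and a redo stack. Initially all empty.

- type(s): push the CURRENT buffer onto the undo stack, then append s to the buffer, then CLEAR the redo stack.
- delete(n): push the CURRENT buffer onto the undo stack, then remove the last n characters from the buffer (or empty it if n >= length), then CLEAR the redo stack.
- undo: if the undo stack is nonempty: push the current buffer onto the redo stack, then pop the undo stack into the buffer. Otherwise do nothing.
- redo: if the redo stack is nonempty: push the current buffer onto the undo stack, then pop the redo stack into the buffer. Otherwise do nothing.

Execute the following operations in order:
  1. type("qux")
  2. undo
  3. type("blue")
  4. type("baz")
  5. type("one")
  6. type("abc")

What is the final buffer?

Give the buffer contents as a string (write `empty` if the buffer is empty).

Answer: bluebazoneabc

Derivation:
After op 1 (type): buf='qux' undo_depth=1 redo_depth=0
After op 2 (undo): buf='(empty)' undo_depth=0 redo_depth=1
After op 3 (type): buf='blue' undo_depth=1 redo_depth=0
After op 4 (type): buf='bluebaz' undo_depth=2 redo_depth=0
After op 5 (type): buf='bluebazone' undo_depth=3 redo_depth=0
After op 6 (type): buf='bluebazoneabc' undo_depth=4 redo_depth=0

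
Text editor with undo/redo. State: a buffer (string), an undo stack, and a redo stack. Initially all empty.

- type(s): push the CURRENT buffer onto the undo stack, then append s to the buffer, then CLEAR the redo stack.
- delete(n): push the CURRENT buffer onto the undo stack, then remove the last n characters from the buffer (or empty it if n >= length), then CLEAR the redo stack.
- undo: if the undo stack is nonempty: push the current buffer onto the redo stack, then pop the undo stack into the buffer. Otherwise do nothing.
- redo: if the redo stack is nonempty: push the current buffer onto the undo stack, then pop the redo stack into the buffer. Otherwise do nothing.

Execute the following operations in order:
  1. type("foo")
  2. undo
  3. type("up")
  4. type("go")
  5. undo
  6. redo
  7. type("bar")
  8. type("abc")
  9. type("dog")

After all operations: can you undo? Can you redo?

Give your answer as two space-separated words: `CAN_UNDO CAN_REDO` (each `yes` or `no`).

Answer: yes no

Derivation:
After op 1 (type): buf='foo' undo_depth=1 redo_depth=0
After op 2 (undo): buf='(empty)' undo_depth=0 redo_depth=1
After op 3 (type): buf='up' undo_depth=1 redo_depth=0
After op 4 (type): buf='upgo' undo_depth=2 redo_depth=0
After op 5 (undo): buf='up' undo_depth=1 redo_depth=1
After op 6 (redo): buf='upgo' undo_depth=2 redo_depth=0
After op 7 (type): buf='upgobar' undo_depth=3 redo_depth=0
After op 8 (type): buf='upgobarabc' undo_depth=4 redo_depth=0
After op 9 (type): buf='upgobarabcdog' undo_depth=5 redo_depth=0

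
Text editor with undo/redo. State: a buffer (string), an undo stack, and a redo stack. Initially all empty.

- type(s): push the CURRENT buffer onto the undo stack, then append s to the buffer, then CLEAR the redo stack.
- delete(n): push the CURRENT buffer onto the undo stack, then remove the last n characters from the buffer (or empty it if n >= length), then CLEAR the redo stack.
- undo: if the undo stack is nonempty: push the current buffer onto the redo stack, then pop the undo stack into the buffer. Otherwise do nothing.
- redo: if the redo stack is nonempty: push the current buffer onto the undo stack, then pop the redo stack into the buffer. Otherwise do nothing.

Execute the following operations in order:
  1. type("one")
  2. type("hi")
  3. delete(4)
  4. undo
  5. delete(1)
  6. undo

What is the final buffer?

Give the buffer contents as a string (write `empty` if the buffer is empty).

Answer: onehi

Derivation:
After op 1 (type): buf='one' undo_depth=1 redo_depth=0
After op 2 (type): buf='onehi' undo_depth=2 redo_depth=0
After op 3 (delete): buf='o' undo_depth=3 redo_depth=0
After op 4 (undo): buf='onehi' undo_depth=2 redo_depth=1
After op 5 (delete): buf='oneh' undo_depth=3 redo_depth=0
After op 6 (undo): buf='onehi' undo_depth=2 redo_depth=1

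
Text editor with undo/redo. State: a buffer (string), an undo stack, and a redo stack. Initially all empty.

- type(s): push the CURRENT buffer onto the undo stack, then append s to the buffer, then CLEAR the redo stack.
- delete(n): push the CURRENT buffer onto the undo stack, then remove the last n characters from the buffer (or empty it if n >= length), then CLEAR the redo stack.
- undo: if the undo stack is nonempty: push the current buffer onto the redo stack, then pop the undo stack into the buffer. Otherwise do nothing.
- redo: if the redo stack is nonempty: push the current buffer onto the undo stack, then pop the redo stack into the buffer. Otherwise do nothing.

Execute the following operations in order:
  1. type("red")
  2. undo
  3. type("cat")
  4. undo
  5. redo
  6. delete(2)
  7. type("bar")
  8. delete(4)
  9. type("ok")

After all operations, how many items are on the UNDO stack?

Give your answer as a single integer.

After op 1 (type): buf='red' undo_depth=1 redo_depth=0
After op 2 (undo): buf='(empty)' undo_depth=0 redo_depth=1
After op 3 (type): buf='cat' undo_depth=1 redo_depth=0
After op 4 (undo): buf='(empty)' undo_depth=0 redo_depth=1
After op 5 (redo): buf='cat' undo_depth=1 redo_depth=0
After op 6 (delete): buf='c' undo_depth=2 redo_depth=0
After op 7 (type): buf='cbar' undo_depth=3 redo_depth=0
After op 8 (delete): buf='(empty)' undo_depth=4 redo_depth=0
After op 9 (type): buf='ok' undo_depth=5 redo_depth=0

Answer: 5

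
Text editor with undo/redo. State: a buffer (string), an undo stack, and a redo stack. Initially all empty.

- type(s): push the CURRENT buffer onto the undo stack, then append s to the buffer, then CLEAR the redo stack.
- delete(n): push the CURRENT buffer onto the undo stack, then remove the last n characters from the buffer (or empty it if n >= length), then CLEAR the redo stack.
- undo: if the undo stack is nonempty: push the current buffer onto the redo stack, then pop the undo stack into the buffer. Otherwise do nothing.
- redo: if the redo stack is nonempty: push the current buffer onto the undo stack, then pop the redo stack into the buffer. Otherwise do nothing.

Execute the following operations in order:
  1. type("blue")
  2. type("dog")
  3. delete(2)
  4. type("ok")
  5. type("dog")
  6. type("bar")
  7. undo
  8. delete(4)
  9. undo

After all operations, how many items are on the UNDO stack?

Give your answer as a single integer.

Answer: 5

Derivation:
After op 1 (type): buf='blue' undo_depth=1 redo_depth=0
After op 2 (type): buf='bluedog' undo_depth=2 redo_depth=0
After op 3 (delete): buf='blued' undo_depth=3 redo_depth=0
After op 4 (type): buf='bluedok' undo_depth=4 redo_depth=0
After op 5 (type): buf='bluedokdog' undo_depth=5 redo_depth=0
After op 6 (type): buf='bluedokdogbar' undo_depth=6 redo_depth=0
After op 7 (undo): buf='bluedokdog' undo_depth=5 redo_depth=1
After op 8 (delete): buf='bluedo' undo_depth=6 redo_depth=0
After op 9 (undo): buf='bluedokdog' undo_depth=5 redo_depth=1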